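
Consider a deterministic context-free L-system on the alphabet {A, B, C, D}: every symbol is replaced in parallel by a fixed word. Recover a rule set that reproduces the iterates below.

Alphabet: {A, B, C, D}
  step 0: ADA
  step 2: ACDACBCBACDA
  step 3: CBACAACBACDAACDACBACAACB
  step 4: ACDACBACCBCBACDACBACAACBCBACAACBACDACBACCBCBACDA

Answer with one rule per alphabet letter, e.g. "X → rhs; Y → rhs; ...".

A->CB, B->DA, C->AC, D->AA

  step 3 ⇒ step 4: CBACAACBACDAACDACBACAACB ⇒ AC·DA·CB·AC·CB·CB·AC·DA·CB·AC·AA·CB·CB·AC·AA·CB·AC·DA·CB·AC·CB·CB·AC·DA
    A ↦ CB
    B ↦ DA
    C ↦ AC
    D ↦ AA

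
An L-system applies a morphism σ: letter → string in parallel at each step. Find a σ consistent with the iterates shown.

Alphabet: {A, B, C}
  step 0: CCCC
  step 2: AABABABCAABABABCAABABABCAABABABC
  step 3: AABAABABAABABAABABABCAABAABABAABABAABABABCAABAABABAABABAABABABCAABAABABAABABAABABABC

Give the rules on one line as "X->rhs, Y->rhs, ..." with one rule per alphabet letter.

  step 2 ⇒ step 3: AABABABCAABABABCAABABABCAABABABC ⇒ AAB·AAB·AB·AAB·AB·AAB·AB·ABC·AAB·AAB·AB·AAB·AB·AAB·AB·ABC·AAB·AAB·AB·AAB·AB·AAB·AB·ABC·AAB·AAB·AB·AAB·AB·AAB·AB·ABC
    A ↦ AAB
    B ↦ AB
    C ↦ ABC

A->AAB, B->AB, C->ABC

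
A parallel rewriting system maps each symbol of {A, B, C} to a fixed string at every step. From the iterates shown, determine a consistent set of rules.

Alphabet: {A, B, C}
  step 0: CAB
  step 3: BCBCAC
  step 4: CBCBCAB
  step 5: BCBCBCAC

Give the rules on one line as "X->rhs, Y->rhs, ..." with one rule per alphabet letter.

A->CA, B->C, C->B

  step 4 ⇒ step 5: CBCBCAB ⇒ B·C·B·C·B·CA·C
    A ↦ CA
    B ↦ C
    C ↦ B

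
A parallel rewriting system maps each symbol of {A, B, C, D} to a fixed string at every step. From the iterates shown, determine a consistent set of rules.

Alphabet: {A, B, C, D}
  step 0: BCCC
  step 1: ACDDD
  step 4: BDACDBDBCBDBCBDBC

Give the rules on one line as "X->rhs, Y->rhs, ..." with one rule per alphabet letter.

  step 0 ⇒ step 1: BCCC ⇒ AC·D·D·D
    B ↦ AC
    C ↦ D
    A ↦ B  (constrained at step 1)
    D ↦ BC  (constrained at step 1)

A->B, B->AC, C->D, D->BC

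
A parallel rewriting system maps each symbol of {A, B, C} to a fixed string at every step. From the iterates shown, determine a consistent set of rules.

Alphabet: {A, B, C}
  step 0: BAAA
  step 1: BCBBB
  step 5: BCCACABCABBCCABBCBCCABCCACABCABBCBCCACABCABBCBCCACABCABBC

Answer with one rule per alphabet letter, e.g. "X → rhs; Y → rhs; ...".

A->B, B->BC, C->CA

  step 0 ⇒ step 1: BAAA ⇒ BC·B·B·B
    A ↦ B
    B ↦ BC
    C ↦ CA  (constrained at step 1)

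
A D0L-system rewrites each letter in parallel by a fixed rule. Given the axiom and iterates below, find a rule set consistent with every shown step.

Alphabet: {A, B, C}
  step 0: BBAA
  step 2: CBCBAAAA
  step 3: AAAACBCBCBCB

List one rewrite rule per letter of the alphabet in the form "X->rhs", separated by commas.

  step 2 ⇒ step 3: CBCBAAAA ⇒ A·A·A·A·CB·CB·CB·CB
    A ↦ CB
    B ↦ A
    C ↦ A

A->CB, B->A, C->A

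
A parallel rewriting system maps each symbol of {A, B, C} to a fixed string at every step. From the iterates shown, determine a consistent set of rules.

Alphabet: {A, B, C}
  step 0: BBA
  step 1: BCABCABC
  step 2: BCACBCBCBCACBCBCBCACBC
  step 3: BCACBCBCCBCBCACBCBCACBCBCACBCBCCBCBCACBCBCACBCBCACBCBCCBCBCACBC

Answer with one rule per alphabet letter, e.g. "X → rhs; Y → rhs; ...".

A->BC, B->BCA, C->CBC

  step 2 ⇒ step 3: BCACBCBCBCACBCBCBCACBC ⇒ BCA·CBC·BC·CBC·BCA·CBC·BCA·CBC·BCA·CBC·BC·CBC·BCA·CBC·BCA·CBC·BCA·CBC·BC·CBC·BCA·CBC
    A ↦ BC
    B ↦ BCA
    C ↦ CBC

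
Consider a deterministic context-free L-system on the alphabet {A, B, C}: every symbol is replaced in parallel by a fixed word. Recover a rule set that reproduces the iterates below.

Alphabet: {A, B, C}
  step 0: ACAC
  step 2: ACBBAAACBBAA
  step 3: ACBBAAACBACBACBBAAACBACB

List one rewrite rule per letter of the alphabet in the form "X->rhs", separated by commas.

A->ACB, B->A, C->B

  step 2 ⇒ step 3: ACBBAAACBBAA ⇒ ACB·B·A·A·ACB·ACB·ACB·B·A·A·ACB·ACB
    A ↦ ACB
    B ↦ A
    C ↦ B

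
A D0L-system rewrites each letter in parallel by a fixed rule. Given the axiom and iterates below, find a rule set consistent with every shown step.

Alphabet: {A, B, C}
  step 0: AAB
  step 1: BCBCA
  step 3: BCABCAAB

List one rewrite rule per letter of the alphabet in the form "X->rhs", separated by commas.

A->BC, B->A, C->B

  step 0 ⇒ step 1: AAB ⇒ BC·BC·A
    A ↦ BC
    B ↦ A
    C ↦ B  (constrained at step 1)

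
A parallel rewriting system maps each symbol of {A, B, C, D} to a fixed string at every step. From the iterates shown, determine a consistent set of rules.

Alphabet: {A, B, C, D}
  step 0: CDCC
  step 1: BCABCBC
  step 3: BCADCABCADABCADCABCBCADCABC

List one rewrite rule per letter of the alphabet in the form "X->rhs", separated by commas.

  step 0 ⇒ step 1: CDCC ⇒ BC·A·BC·BC
    C ↦ BC
    D ↦ A
    A ↦ AD  (constrained at step 1)
    B ↦ CA  (constrained at step 1)

A->AD, B->CA, C->BC, D->A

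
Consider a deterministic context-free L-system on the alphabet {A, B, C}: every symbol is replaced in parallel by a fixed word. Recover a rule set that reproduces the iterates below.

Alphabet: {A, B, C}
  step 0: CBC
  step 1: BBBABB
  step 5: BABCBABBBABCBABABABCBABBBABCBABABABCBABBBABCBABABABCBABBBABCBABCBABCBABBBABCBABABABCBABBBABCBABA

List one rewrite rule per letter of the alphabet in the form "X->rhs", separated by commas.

A->BC, B->BA, C->BB

  step 0 ⇒ step 1: CBC ⇒ BB·BA·BB
    B ↦ BA
    C ↦ BB
    A ↦ BC  (constrained at step 1)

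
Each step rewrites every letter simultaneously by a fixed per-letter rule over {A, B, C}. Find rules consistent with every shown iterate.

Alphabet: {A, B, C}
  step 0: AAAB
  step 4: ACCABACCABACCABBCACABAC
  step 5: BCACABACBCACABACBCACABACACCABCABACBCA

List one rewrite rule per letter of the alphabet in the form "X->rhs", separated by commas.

  step 4 ⇒ step 5: ACCABACCABACCABBCACABAC ⇒ B·CA·CA·B·AC·B·CA·CA·B·AC·B·CA·CA·B·AC·AC·CA·B·CA·B·AC·B·CA
    A ↦ B
    B ↦ AC
    C ↦ CA

A->B, B->AC, C->CA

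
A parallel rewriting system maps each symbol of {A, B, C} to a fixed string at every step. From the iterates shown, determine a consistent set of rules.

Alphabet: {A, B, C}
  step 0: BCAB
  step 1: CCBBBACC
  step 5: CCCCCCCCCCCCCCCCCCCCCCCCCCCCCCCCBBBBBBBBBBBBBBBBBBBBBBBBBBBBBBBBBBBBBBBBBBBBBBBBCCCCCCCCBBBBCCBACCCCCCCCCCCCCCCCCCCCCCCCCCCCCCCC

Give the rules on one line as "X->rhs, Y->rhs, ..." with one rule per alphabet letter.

A->BA, B->CC, C->BB

  step 0 ⇒ step 1: BCAB ⇒ CC·BB·BA·CC
    A ↦ BA
    B ↦ CC
    C ↦ BB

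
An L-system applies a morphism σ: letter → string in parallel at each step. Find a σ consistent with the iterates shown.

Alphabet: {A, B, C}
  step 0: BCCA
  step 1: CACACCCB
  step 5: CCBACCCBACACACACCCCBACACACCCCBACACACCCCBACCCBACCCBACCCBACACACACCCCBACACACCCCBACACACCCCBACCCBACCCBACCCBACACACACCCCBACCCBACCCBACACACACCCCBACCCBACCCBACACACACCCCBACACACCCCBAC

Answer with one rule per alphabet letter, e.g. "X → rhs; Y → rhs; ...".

A->CCB, B->C, C->AC

  step 0 ⇒ step 1: BCCA ⇒ C·AC·AC·CCB
    A ↦ CCB
    B ↦ C
    C ↦ AC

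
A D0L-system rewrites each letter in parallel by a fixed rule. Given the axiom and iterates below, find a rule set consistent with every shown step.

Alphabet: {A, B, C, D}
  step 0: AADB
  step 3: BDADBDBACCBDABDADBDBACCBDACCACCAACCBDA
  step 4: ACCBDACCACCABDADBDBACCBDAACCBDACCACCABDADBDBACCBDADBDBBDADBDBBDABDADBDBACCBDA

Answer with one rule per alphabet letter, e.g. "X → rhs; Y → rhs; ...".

A->BDA, B->A, C->DB, D->CC

  step 3 ⇒ step 4: BDADBDBACCBDABDADBDBACCBDACCACCAACCBDA ⇒ A·CC·BDA·CC·A·CC·A·BDA·DB·DB·A·CC·BDA·A·CC·BDA·CC·A·CC·A·BDA·DB·DB·A·CC·BDA·DB·DB·BDA·DB·DB·BDA·BDA·DB·DB·A·CC·BDA
    A ↦ BDA
    B ↦ A
    C ↦ DB
    D ↦ CC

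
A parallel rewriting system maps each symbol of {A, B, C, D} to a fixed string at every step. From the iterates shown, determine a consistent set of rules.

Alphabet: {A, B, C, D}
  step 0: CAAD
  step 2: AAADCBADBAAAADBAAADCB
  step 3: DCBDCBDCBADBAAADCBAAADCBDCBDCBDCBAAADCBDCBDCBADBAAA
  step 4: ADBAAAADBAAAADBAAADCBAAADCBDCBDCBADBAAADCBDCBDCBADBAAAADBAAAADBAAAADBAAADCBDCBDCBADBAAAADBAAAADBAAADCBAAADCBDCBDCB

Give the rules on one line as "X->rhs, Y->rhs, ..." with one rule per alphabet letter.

A->DCB, B->AA, C->DBA, D->A

  step 3 ⇒ step 4: DCBDCBDCBADBAAADCBAAADCBDCBDCBDCBAAADCBDCBDCBADBAAA ⇒ A·DBA·AA·A·DBA·AA·A·DBA·AA·DCB·A·AA·DCB·DCB·DCB·A·DBA·AA·DCB·DCB·DCB·A·DBA·AA·A·DBA·AA·A·DBA·AA·A·DBA·AA·DCB·DCB·DCB·A·DBA·AA·A·DBA·AA·A·DBA·AA·DCB·A·AA·DCB·DCB·DCB
    A ↦ DCB
    B ↦ AA
    C ↦ DBA
    D ↦ A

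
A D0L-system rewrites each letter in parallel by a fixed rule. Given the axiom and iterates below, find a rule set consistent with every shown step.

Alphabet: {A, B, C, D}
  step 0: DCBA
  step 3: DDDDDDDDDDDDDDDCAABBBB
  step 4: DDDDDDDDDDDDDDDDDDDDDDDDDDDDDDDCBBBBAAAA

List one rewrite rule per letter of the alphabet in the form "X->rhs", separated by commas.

A->BB, B->A, C->DC, D->DD

  step 3 ⇒ step 4: DDDDDDDDDDDDDDDCAABBBB ⇒ DD·DD·DD·DD·DD·DD·DD·DD·DD·DD·DD·DD·DD·DD·DD·DC·BB·BB·A·A·A·A
    A ↦ BB
    B ↦ A
    C ↦ DC
    D ↦ DD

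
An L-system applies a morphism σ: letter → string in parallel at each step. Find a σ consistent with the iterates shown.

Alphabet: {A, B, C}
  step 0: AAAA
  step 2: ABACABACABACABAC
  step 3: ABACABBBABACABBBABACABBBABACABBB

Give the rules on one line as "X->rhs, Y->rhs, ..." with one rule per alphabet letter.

  step 2 ⇒ step 3: ABACABACABACABAC ⇒ AB·AC·AB·BB·AB·AC·AB·BB·AB·AC·AB·BB·AB·AC·AB·BB
    A ↦ AB
    B ↦ AC
    C ↦ BB

A->AB, B->AC, C->BB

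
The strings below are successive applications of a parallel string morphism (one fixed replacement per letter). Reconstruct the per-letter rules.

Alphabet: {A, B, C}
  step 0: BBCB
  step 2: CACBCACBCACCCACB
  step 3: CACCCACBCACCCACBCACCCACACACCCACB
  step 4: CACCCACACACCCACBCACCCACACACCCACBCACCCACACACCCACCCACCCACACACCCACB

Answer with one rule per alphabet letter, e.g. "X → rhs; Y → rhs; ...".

  step 3 ⇒ step 4: CACCCACBCACCCACBCACCCACACACCCACB ⇒ CA·CC·CA·CA·CA·CC·CA·CB·CA·CC·CA·CA·CA·CC·CA·CB·CA·CC·CA·CA·CA·CC·CA·CC·CA·CC·CA·CA·CA·CC·CA·CB
    A ↦ CC
    B ↦ CB
    C ↦ CA

A->CC, B->CB, C->CA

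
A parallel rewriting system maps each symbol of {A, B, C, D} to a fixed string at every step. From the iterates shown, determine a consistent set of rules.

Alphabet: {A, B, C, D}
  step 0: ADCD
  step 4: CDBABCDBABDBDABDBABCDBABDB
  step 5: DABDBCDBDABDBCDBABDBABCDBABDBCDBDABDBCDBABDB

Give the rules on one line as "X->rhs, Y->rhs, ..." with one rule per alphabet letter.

  step 4 ⇒ step 5: CDBABCDBABDBDABDBABCDBABDB ⇒ D·AB·DB·C·DB·D·AB·DB·C·DB·AB·DB·AB·C·DB·AB·DB·C·DB·D·AB·DB·C·DB·AB·DB
    A ↦ C
    B ↦ DB
    C ↦ D
    D ↦ AB

A->C, B->DB, C->D, D->AB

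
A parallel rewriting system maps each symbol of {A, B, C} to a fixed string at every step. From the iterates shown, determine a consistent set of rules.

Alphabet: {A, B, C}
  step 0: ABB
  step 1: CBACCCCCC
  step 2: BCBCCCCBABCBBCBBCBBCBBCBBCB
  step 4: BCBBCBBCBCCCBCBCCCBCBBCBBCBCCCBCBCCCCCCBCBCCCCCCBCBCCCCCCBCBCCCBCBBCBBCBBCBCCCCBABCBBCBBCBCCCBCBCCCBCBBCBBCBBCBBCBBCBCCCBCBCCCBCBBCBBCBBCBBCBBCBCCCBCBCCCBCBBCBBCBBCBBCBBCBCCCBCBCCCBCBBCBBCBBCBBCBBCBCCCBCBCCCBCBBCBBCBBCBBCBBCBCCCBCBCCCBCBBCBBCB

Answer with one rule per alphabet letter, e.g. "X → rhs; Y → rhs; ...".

A->CBA, B->CCC, C->BCB

  step 1 ⇒ step 2: CBACCCCCC ⇒ BCB·CCC·CBA·BCB·BCB·BCB·BCB·BCB·BCB
    A ↦ CBA
    B ↦ CCC
    C ↦ BCB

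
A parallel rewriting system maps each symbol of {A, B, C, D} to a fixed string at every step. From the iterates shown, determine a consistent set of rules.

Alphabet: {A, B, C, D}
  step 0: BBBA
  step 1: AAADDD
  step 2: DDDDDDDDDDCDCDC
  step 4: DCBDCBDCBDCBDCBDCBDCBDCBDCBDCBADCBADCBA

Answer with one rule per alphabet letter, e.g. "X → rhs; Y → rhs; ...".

  step 1 ⇒ step 2: AAADDD ⇒ DDD·DDD·DDD·DC·DC·DC
    A ↦ DDD
    D ↦ DC
  step 0 ⇒ step 1: BBBA ⇒ A·A·A·DDD
    B ↦ A
    C ↦ B  (constrained at step 2)

A->DDD, B->A, C->B, D->DC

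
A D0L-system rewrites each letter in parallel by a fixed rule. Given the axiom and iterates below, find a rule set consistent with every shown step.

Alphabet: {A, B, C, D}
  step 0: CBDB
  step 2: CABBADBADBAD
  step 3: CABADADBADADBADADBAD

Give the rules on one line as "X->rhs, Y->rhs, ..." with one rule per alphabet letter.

  step 2 ⇒ step 3: CABBADBADBAD ⇒ CA·B·AD·AD·B·AD·AD·B·AD·AD·B·AD
    A ↦ B
    B ↦ AD
    C ↦ CA
    D ↦ AD

A->B, B->AD, C->CA, D->AD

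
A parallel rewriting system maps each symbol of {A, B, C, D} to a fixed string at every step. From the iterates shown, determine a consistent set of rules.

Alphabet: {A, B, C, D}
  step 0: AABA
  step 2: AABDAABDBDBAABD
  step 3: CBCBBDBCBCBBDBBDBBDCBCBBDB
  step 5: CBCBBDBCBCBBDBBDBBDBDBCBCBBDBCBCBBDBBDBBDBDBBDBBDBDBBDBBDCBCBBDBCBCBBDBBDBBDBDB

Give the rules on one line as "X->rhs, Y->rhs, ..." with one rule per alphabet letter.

  step 2 ⇒ step 3: AABDAABDBDBAABD ⇒ CB·CB·BD·B·CB·CB·BD·B·BD·B·BD·CB·CB·BD·B
    A ↦ CB
    B ↦ BD
    D ↦ B
    C ↦ AA  (constrained at step 3)

A->CB, B->BD, C->AA, D->B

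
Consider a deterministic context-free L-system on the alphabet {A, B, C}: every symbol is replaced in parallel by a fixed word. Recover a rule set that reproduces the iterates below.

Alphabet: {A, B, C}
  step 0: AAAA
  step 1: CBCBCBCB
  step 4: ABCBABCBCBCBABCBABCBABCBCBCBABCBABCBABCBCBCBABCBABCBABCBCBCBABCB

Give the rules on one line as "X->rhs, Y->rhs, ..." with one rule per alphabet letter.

A->CB, B->CB, C->AB

  step 0 ⇒ step 1: AAAA ⇒ CB·CB·CB·CB
    A ↦ CB
    B ↦ CB  (constrained at step 1)
    C ↦ AB  (constrained at step 1)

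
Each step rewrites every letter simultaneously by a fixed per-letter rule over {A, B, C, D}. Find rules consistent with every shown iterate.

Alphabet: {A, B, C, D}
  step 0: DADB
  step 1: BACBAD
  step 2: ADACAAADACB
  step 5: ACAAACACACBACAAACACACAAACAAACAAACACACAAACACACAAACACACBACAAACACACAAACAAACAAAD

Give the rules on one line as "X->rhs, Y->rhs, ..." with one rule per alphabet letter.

A->AC, B->AD, C->AA, D->B

  step 1 ⇒ step 2: BACBAD ⇒ AD·AC·AA·AD·AC·B
    A ↦ AC
    B ↦ AD
    C ↦ AA
    D ↦ B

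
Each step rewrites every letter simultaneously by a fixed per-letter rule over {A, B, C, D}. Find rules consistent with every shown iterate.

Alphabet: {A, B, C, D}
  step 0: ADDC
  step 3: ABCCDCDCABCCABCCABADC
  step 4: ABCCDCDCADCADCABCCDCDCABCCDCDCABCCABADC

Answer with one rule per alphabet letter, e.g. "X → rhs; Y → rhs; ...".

  step 3 ⇒ step 4: ABCCDCDCABCCABCCABADC ⇒ AB·CC·DC·DC·A·DC·A·DC·AB·CC·DC·DC·AB·CC·DC·DC·AB·CC·AB·A·DC
    A ↦ AB
    B ↦ CC
    C ↦ DC
    D ↦ A

A->AB, B->CC, C->DC, D->A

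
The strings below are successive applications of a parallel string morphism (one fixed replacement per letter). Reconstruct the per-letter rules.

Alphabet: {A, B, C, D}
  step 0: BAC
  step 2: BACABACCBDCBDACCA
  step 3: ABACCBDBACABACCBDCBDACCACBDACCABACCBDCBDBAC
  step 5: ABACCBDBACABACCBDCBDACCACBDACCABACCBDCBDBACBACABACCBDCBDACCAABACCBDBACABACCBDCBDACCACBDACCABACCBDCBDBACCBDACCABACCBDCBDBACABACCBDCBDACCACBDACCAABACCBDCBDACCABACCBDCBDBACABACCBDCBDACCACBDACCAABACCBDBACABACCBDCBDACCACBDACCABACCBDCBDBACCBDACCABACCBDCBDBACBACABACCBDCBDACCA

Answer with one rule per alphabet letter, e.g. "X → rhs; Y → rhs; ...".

A->BAC, B->A, C->CBD, D->CCA

  step 2 ⇒ step 3: BACABACCBDCBDACCA ⇒ A·BAC·CBD·BAC·A·BAC·CBD·CBD·A·CCA·CBD·A·CCA·BAC·CBD·CBD·BAC
    A ↦ BAC
    B ↦ A
    C ↦ CBD
    D ↦ CCA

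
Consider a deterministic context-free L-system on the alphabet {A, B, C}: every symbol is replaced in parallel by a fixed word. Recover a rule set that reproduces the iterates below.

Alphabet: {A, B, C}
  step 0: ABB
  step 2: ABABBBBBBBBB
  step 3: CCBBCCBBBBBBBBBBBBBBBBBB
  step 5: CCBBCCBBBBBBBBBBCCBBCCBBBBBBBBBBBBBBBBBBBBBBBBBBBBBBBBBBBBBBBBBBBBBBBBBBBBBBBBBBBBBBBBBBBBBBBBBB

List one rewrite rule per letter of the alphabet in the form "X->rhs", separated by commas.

  step 2 ⇒ step 3: ABABBBBBBBBB ⇒ CC·BB·CC·BB·BB·BB·BB·BB·BB·BB·BB·BB
    A ↦ CC
    B ↦ BB
    C ↦ AB  (constrained at step 3)

A->CC, B->BB, C->AB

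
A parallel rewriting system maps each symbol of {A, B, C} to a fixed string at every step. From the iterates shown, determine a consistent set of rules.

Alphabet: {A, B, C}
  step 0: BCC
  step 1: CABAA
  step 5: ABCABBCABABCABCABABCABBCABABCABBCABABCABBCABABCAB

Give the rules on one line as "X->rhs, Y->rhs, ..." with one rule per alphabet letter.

A->B, B->CAB, C->A

  step 0 ⇒ step 1: BCC ⇒ CAB·A·A
    B ↦ CAB
    C ↦ A
    A ↦ B  (constrained at step 1)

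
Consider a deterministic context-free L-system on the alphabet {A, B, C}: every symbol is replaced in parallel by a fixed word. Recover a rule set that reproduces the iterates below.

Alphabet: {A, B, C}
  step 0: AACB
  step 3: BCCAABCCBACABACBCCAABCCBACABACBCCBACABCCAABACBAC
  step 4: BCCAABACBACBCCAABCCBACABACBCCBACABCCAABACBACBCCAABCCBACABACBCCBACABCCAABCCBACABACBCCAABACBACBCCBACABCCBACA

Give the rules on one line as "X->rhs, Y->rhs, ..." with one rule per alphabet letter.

A->BAC, B->BCC, C->A

  step 3 ⇒ step 4: BCCAABCCBACABACBCCAABCCBACABACBCCBACABCCAABACBAC ⇒ BCC·A·A·BAC·BAC·BCC·A·A·BCC·BAC·A·BAC·BCC·BAC·A·BCC·A·A·BAC·BAC·BCC·A·A·BCC·BAC·A·BAC·BCC·BAC·A·BCC·A·A·BCC·BAC·A·BAC·BCC·A·A·BAC·BAC·BCC·BAC·A·BCC·BAC·A
    A ↦ BAC
    B ↦ BCC
    C ↦ A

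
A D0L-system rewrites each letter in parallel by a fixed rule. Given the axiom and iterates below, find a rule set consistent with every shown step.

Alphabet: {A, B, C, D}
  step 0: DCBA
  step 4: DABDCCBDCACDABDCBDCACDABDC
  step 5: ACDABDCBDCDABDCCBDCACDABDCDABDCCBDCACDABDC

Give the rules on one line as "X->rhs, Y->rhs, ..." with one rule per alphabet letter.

  step 4 ⇒ step 5: DABDCCBDCACDABDCBDCACDABDC ⇒ A·C·D·A·BDC·BDC·D·A·BDC·C·BDC·A·C·D·A·BDC·D·A·BDC·C·BDC·A·C·D·A·BDC
    A ↦ C
    B ↦ D
    C ↦ BDC
    D ↦ A

A->C, B->D, C->BDC, D->A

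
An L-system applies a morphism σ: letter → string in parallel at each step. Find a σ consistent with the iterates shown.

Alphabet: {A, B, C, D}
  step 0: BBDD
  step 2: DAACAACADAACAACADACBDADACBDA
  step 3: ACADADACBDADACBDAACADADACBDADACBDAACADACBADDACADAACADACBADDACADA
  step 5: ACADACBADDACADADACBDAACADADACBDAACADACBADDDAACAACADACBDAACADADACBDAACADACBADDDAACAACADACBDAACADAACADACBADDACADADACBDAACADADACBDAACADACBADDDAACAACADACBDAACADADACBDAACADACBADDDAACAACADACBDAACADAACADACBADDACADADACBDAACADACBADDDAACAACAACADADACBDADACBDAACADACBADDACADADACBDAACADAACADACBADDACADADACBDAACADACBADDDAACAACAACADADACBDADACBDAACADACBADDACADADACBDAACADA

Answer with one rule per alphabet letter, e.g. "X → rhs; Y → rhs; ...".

  step 2 ⇒ step 3: DAACAACADAACAACADACBDADACBDA ⇒ ACA·DA·DA·CB·DA·DA·CB·DA·ACA·DA·DA·CB·DA·DA·CB·DA·ACA·DA·CB·ADD·ACA·DA·ACA·DA·CB·ADD·ACA·DA
    A ↦ DA
    B ↦ ADD
    C ↦ CB
    D ↦ ACA

A->DA, B->ADD, C->CB, D->ACA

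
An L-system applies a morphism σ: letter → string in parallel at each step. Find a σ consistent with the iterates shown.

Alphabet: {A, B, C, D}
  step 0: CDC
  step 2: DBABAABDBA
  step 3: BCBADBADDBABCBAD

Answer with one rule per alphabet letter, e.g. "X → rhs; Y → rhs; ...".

  step 2 ⇒ step 3: DBABAABDBA ⇒ BC·BA·D·BA·D·D·BA·BC·BA·D
    A ↦ D
    B ↦ BA
    D ↦ BC
    C ↦ AB  (constrained at step 0)

A->D, B->BA, C->AB, D->BC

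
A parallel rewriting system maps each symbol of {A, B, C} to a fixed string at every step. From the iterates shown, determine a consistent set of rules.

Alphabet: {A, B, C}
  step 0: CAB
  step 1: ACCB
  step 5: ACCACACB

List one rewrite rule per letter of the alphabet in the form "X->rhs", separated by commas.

  step 0 ⇒ step 1: CAB ⇒ A·C·CB
    A ↦ C
    B ↦ CB
    C ↦ A

A->C, B->CB, C->A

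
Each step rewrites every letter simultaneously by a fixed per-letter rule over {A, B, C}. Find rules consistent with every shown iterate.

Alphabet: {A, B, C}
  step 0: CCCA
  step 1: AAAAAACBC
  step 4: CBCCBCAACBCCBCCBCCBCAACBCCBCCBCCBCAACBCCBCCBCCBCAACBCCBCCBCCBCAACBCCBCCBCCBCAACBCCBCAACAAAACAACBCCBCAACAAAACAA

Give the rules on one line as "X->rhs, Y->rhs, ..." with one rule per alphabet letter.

A->CBC, B->C, C->AA

  step 0 ⇒ step 1: CCCA ⇒ AA·AA·AA·CBC
    A ↦ CBC
    C ↦ AA
    B ↦ C  (constrained at step 1)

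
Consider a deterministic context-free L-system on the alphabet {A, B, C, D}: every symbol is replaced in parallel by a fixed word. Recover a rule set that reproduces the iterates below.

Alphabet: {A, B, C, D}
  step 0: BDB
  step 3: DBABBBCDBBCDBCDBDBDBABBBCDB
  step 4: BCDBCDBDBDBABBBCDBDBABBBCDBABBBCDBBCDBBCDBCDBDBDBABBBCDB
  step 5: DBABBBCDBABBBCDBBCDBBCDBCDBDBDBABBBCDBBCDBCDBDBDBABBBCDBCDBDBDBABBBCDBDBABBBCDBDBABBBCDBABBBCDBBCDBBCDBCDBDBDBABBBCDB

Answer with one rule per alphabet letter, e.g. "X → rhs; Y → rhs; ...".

A->C, B->DB, C->ABB, D->BC

  step 4 ⇒ step 5: BCDBCDBDBDBABBBCDBDBABBBCDBABBBCDBBCDBBCDBCDBDBDBABBBCDB ⇒ DB·ABB·BC·DB·ABB·BC·DB·BC·DB·BC·DB·C·DB·DB·DB·ABB·BC·DB·BC·DB·C·DB·DB·DB·ABB·BC·DB·C·DB·DB·DB·ABB·BC·DB·DB·ABB·BC·DB·DB·ABB·BC·DB·ABB·BC·DB·BC·DB·BC·DB·C·DB·DB·DB·ABB·BC·DB
    A ↦ C
    B ↦ DB
    C ↦ ABB
    D ↦ BC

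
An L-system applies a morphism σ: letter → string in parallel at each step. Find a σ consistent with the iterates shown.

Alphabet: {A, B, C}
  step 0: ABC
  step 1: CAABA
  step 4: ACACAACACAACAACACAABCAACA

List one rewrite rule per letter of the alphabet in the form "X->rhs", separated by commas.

A->CA, B->AB, C->A

  step 0 ⇒ step 1: ABC ⇒ CA·AB·A
    A ↦ CA
    B ↦ AB
    C ↦ A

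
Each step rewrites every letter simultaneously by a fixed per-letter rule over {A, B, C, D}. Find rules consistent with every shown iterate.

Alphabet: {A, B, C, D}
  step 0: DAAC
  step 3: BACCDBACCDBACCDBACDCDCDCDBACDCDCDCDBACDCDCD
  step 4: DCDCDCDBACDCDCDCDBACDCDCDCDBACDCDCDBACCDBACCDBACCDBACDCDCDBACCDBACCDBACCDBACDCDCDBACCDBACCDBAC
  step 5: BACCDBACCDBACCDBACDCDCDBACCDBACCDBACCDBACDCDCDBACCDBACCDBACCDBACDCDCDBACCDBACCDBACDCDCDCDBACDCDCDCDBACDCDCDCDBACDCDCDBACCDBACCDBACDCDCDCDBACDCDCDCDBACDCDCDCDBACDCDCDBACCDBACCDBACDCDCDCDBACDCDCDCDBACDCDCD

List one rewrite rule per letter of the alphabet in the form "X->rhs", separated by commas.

  step 4 ⇒ step 5: DCDCDCDBACDCDCDCDBACDCDCDCDBACDCDCDBACCDBACCDBACCDBACDCDCDBACCDBACCDBACCDBACDCDCDBACCDBACCDBAC ⇒ BAC·CD·BAC·CD·BAC·CD·BAC·D·CD·CD·BAC·CD·BAC·CD·BAC·CD·BAC·D·CD·CD·BAC·CD·BAC·CD·BAC·CD·BAC·D·CD·CD·BAC·CD·BAC·CD·BAC·D·CD·CD·CD·BAC·D·CD·CD·CD·BAC·D·CD·CD·CD·BAC·D·CD·CD·BAC·CD·BAC·CD·BAC·D·CD·CD·CD·BAC·D·CD·CD·CD·BAC·D·CD·CD·CD·BAC·D·CD·CD·BAC·CD·BAC·CD·BAC·D·CD·CD·CD·BAC·D·CD·CD·CD·BAC·D·CD·CD
    A ↦ CD
    B ↦ D
    C ↦ CD
    D ↦ BAC

A->CD, B->D, C->CD, D->BAC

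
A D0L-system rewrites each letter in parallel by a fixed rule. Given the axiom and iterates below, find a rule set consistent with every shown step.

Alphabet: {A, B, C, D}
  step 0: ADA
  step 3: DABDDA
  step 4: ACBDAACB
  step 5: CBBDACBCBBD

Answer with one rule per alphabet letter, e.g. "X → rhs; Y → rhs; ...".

  step 4 ⇒ step 5: ACBDAACB ⇒ CB·B·D·A·CB·CB·B·D
    A ↦ CB
    B ↦ D
    C ↦ B
    D ↦ A

A->CB, B->D, C->B, D->A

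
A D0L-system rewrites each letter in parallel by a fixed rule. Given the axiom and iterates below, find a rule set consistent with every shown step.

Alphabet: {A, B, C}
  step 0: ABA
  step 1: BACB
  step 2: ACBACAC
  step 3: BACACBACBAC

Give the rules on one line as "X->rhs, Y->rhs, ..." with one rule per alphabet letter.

A->B, B->AC, C->AC

  step 2 ⇒ step 3: ACBACAC ⇒ B·AC·AC·B·AC·B·AC
    A ↦ B
    B ↦ AC
    C ↦ AC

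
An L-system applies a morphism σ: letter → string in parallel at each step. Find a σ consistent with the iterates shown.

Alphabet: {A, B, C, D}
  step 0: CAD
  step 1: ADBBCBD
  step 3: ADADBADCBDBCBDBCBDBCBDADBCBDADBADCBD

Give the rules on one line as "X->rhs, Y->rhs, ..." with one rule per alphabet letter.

A->B, B->AD, C->ADB, D->CBD

  step 0 ⇒ step 1: CAD ⇒ ADB·B·CBD
    A ↦ B
    C ↦ ADB
    D ↦ CBD
    B ↦ AD  (constrained at step 1)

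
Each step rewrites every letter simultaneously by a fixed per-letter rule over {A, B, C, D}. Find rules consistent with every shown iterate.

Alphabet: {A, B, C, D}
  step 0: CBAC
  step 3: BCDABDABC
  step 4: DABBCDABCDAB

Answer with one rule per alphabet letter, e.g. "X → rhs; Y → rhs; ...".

  step 3 ⇒ step 4: BCDABDABC ⇒ DA·B·B·C·DA·B·C·DA·B
    A ↦ C
    B ↦ DA
    C ↦ B
    D ↦ B

A->C, B->DA, C->B, D->B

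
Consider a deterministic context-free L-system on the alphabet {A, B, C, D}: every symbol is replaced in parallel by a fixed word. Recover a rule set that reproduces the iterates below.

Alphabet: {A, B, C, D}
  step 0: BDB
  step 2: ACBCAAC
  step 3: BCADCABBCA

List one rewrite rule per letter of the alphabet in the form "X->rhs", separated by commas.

  step 2 ⇒ step 3: ACBCAAC ⇒ B·CA·D·CA·B·B·CA
    A ↦ B
    B ↦ D
    C ↦ CA
    D ↦ AC  (constrained at step 0)

A->B, B->D, C->CA, D->AC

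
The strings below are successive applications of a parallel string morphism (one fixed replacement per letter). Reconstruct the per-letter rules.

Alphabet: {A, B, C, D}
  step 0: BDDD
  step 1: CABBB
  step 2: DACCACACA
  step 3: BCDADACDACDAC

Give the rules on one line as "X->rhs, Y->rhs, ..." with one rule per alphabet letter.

  step 2 ⇒ step 3: DACCACACA ⇒ B·C·DA·DA·C·DA·C·DA·C
    A ↦ C
    C ↦ DA
    D ↦ B
  step 0 ⇒ step 1: BDDD ⇒ CA·B·B·B
    B ↦ CA

A->C, B->CA, C->DA, D->B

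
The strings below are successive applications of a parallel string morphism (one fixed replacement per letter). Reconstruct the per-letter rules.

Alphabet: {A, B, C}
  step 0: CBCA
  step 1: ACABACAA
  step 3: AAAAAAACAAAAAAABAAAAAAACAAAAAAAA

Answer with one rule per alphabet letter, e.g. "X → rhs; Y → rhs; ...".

A->AA, B->AB, C->AC

  step 0 ⇒ step 1: CBCA ⇒ AC·AB·AC·AA
    A ↦ AA
    B ↦ AB
    C ↦ AC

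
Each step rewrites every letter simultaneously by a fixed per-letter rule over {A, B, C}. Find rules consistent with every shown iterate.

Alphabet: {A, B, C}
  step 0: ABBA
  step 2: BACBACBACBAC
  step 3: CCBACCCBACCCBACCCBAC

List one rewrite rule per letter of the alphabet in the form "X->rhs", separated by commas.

  step 2 ⇒ step 3: BACBACBACBAC ⇒ C·C·BAC·C·C·BAC·C·C·BAC·C·C·BAC
    A ↦ C
    B ↦ C
    C ↦ BAC

A->C, B->C, C->BAC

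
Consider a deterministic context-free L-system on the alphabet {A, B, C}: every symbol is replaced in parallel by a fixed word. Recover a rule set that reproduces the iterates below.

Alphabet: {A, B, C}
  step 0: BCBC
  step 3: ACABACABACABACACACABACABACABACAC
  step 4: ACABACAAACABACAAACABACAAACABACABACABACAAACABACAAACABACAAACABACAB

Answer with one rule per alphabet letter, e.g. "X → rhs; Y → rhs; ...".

  step 3 ⇒ step 4: ACABACABACABACACACABACABACABACAC ⇒ AC·AB·AC·AA·AC·AB·AC·AA·AC·AB·AC·AA·AC·AB·AC·AB·AC·AB·AC·AA·AC·AB·AC·AA·AC·AB·AC·AA·AC·AB·AC·AB
    A ↦ AC
    B ↦ AA
    C ↦ AB

A->AC, B->AA, C->AB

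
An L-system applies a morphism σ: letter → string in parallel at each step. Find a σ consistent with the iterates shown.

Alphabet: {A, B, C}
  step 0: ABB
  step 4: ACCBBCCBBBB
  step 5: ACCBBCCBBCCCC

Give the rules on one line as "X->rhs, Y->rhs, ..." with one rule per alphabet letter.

A->ACC, B->C, C->B

  step 4 ⇒ step 5: ACCBBCCBBBB ⇒ ACC·B·B·C·C·B·B·C·C·C·C
    A ↦ ACC
    B ↦ C
    C ↦ B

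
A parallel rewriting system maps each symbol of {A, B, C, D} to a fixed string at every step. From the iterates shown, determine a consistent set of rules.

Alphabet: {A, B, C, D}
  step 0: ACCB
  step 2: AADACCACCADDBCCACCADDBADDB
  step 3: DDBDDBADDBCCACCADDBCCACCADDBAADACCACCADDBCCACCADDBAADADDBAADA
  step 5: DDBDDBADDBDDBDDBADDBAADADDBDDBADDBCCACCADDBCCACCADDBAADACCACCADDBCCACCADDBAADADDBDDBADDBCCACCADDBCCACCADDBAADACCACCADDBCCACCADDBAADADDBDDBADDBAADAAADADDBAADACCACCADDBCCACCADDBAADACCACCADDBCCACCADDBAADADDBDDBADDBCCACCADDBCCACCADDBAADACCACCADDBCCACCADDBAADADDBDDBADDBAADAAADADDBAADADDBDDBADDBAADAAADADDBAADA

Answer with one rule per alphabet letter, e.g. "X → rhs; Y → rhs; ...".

A->DDB, B->DA, C->CCA, D->A

  step 2 ⇒ step 3: AADACCACCADDBCCACCADDBADDB ⇒ DDB·DDB·A·DDB·CCA·CCA·DDB·CCA·CCA·DDB·A·A·DA·CCA·CCA·DDB·CCA·CCA·DDB·A·A·DA·DDB·A·A·DA
    A ↦ DDB
    B ↦ DA
    C ↦ CCA
    D ↦ A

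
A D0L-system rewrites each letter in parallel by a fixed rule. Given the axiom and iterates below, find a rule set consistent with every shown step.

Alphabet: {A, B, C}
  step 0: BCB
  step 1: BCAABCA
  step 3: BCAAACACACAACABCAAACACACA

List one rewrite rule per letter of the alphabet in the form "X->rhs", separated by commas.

  step 0 ⇒ step 1: BCB ⇒ BCA·A·BCA
    B ↦ BCA
    C ↦ A
    A ↦ AC  (constrained at step 1)

A->AC, B->BCA, C->A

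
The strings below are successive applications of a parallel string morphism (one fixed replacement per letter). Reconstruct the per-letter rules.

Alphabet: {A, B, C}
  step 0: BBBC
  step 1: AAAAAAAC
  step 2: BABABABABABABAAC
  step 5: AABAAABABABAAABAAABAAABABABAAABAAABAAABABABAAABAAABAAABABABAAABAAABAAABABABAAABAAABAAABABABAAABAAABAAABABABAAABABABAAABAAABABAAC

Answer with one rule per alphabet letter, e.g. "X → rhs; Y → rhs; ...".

  step 1 ⇒ step 2: AAAAAAAC ⇒ BA·BA·BA·BA·BA·BA·BA·AC
    A ↦ BA
    C ↦ AC
  step 0 ⇒ step 1: BBBC ⇒ AA·AA·AA·AC
    B ↦ AA

A->BA, B->AA, C->AC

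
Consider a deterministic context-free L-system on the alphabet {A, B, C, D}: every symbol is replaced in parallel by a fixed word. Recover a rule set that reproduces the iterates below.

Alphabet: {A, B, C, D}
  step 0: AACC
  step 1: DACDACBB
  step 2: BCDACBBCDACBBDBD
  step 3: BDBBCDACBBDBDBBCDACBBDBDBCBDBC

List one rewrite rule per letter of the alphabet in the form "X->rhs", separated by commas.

  step 2 ⇒ step 3: BCDACBBCDACBBDBD ⇒ BD·B·BC·DAC·B·BD·BD·B·BC·DAC·B·BD·BD·BC·BD·BC
    A ↦ DAC
    B ↦ BD
    C ↦ B
    D ↦ BC

A->DAC, B->BD, C->B, D->BC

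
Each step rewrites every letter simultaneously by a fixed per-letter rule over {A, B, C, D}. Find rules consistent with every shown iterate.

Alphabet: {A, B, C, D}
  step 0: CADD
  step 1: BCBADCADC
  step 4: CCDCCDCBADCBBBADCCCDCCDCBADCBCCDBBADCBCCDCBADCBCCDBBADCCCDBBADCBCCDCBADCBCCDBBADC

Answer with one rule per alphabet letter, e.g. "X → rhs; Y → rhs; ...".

  step 0 ⇒ step 1: CADD ⇒ B·CB·ADC·ADC
    A ↦ CB
    C ↦ B
    D ↦ ADC
    B ↦ CCD  (constrained at step 1)

A->CB, B->CCD, C->B, D->ADC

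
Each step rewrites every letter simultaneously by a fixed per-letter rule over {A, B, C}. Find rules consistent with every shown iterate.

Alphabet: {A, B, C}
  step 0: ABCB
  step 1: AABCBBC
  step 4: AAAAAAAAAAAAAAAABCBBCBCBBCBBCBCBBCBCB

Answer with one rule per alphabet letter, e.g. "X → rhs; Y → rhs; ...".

  step 0 ⇒ step 1: ABCB ⇒ AA·BC·B·BC
    A ↦ AA
    B ↦ BC
    C ↦ B

A->AA, B->BC, C->B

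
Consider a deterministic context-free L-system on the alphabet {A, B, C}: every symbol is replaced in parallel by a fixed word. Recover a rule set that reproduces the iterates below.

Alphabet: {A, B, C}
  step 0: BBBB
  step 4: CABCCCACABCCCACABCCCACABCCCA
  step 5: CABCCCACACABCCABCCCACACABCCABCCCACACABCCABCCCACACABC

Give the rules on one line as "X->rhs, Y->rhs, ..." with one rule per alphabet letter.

  step 4 ⇒ step 5: CABCCCACABCCCACABCCCACABCCCA ⇒ CA·BC·C·CA·CA·CA·BC·CA·BC·C·CA·CA·CA·BC·CA·BC·C·CA·CA·CA·BC·CA·BC·C·CA·CA·CA·BC
    A ↦ BC
    B ↦ C
    C ↦ CA

A->BC, B->C, C->CA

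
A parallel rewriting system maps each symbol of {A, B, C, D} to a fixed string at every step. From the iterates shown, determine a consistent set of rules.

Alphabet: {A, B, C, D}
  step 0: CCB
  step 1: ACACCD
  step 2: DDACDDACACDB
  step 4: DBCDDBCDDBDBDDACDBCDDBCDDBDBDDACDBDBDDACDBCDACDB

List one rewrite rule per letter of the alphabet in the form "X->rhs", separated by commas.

  step 1 ⇒ step 2: ACACCD ⇒ DD·AC·DD·AC·AC·DB
    A ↦ DD
    C ↦ AC
    D ↦ DB
  step 0 ⇒ step 1: CCB ⇒ AC·AC·CD
    B ↦ CD

A->DD, B->CD, C->AC, D->DB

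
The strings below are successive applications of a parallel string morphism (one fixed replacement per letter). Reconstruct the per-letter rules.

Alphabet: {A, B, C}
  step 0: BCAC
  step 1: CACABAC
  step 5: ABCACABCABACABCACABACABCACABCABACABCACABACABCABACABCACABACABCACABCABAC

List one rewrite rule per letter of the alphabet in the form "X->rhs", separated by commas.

  step 0 ⇒ step 1: BCAC ⇒ C·AC·AB·AC
    A ↦ AB
    B ↦ C
    C ↦ AC

A->AB, B->C, C->AC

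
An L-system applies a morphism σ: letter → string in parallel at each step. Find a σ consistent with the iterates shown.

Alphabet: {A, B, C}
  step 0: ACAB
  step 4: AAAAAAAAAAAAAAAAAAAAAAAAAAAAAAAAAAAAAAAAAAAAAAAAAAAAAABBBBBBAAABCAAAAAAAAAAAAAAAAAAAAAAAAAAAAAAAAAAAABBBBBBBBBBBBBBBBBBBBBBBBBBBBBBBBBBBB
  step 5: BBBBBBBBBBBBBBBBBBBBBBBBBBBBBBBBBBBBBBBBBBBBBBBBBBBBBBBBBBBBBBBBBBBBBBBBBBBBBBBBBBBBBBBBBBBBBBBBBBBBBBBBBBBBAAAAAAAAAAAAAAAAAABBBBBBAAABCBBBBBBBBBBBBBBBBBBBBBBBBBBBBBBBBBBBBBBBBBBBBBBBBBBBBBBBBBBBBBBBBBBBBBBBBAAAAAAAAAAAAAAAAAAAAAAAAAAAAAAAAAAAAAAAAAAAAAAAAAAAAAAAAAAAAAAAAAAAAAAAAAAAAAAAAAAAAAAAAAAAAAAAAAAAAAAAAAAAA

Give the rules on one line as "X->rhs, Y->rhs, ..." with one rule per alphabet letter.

  step 4 ⇒ step 5: AAAAAAAAAAAAAAAAAAAAAAAAAAAAAAAAAAAAAAAAAAAAAAAAAAAAAABBBBBBAAABCAAAAAAAAAAAAAAAAAAAAAAAAAAAAAAAAAAAABBBBBBBBBBBBBBBBBBBBBBBBBBBBBBBBBBBB ⇒ BB·BB·BB·BB·BB·BB·BB·BB·BB·BB·BB·BB·BB·BB·BB·BB·BB·BB·BB·BB·BB·BB·BB·BB·BB·BB·BB·BB·BB·BB·BB·BB·BB·BB·BB·BB·BB·BB·BB·BB·BB·BB·BB·BB·BB·BB·BB·BB·BB·BB·BB·BB·BB·BB·AAA·AAA·AAA·AAA·AAA·AAA·BB·BB·BB·AAA·BC·BB·BB·BB·BB·BB·BB·BB·BB·BB·BB·BB·BB·BB·BB·BB·BB·BB·BB·BB·BB·BB·BB·BB·BB·BB·BB·BB·BB·BB·BB·BB·BB·BB·BB·BB·BB·AAA·AAA·AAA·AAA·AAA·AAA·AAA·AAA·AAA·AAA·AAA·AAA·AAA·AAA·AAA·AAA·AAA·AAA·AAA·AAA·AAA·AAA·AAA·AAA·AAA·AAA·AAA·AAA·AAA·AAA·AAA·AAA·AAA·AAA·AAA·AAA
    A ↦ BB
    B ↦ AAA
    C ↦ BC

A->BB, B->AAA, C->BC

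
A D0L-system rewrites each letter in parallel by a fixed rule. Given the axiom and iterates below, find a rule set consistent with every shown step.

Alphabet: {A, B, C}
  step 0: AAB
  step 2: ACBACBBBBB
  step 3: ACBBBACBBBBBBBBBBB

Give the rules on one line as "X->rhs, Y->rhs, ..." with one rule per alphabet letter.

A->AC, B->BB, C->B

  step 2 ⇒ step 3: ACBACBBBBB ⇒ AC·B·BB·AC·B·BB·BB·BB·BB·BB
    A ↦ AC
    B ↦ BB
    C ↦ B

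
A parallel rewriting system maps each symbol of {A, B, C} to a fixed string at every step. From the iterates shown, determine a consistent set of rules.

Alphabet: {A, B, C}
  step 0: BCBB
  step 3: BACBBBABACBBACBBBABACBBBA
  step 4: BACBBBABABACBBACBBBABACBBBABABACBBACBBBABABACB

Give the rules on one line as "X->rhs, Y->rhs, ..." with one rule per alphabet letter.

  step 3 ⇒ step 4: BACBBBABACBBACBBBABACBBBA ⇒ BA·CB·B·BA·BA·BA·CB·BA·CB·B·BA·BA·CB·B·BA·BA·BA·CB·BA·CB·B·BA·BA·BA·CB
    A ↦ CB
    B ↦ BA
    C ↦ B

A->CB, B->BA, C->B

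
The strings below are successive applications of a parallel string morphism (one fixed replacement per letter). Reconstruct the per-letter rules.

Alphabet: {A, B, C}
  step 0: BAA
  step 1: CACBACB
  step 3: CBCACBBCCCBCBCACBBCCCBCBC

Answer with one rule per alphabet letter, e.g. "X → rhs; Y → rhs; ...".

A->ACB, B->C, C->BC

  step 0 ⇒ step 1: BAA ⇒ C·ACB·ACB
    A ↦ ACB
    B ↦ C
    C ↦ BC  (constrained at step 1)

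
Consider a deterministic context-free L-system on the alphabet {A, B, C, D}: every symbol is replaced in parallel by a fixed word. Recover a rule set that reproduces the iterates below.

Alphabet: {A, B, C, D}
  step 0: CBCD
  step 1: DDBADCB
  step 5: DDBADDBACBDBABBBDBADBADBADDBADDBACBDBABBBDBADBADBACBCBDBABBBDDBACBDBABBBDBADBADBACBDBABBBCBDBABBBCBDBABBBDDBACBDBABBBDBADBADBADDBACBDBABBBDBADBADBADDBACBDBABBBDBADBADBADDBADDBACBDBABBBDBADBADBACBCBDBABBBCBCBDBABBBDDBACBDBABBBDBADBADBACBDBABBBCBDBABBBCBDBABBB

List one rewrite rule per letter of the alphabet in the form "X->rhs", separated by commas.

A->BBB, B->DBA, C->D, D->CB

  step 0 ⇒ step 1: CBCD ⇒ D·DBA·D·CB
    B ↦ DBA
    C ↦ D
    D ↦ CB
    A ↦ BBB  (constrained at step 1)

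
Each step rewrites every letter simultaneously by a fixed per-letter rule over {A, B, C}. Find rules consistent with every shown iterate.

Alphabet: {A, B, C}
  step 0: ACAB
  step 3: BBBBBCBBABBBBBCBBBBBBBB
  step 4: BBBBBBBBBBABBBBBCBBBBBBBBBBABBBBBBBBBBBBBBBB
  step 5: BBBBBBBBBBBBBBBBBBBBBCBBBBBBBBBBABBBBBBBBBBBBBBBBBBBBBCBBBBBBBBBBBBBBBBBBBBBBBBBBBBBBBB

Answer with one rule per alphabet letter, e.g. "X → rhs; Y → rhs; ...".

  step 4 ⇒ step 5: BBBBBBBBBBABBBBBCBBBBBBBBBBABBBBBBBBBBBBBBBB ⇒ BB·BB·BB·BB·BB·BB·BB·BB·BB·BB·BC·BB·BB·BB·BB·BB·A·BB·BB·BB·BB·BB·BB·BB·BB·BB·BB·BC·BB·BB·BB·BB·BB·BB·BB·BB·BB·BB·BB·BB·BB·BB·BB·BB
    A ↦ BC
    B ↦ BB
    C ↦ A

A->BC, B->BB, C->A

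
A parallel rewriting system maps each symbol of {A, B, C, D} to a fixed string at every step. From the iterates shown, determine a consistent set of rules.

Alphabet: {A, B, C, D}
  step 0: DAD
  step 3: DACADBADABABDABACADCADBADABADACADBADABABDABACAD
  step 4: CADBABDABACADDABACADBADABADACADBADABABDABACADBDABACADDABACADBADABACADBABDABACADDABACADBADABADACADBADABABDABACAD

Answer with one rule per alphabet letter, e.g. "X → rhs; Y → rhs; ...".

A->BA, B->DA, C->BDA, D->CAD

  step 3 ⇒ step 4: DACADBADABABDABACADCADBADABADACADBADABABDABACAD ⇒ CAD·BA·BDA·BA·CAD·DA·BA·CAD·BA·DA·BA·DA·CAD·BA·DA·BA·BDA·BA·CAD·BDA·BA·CAD·DA·BA·CAD·BA·DA·BA·CAD·BA·BDA·BA·CAD·DA·BA·CAD·BA·DA·BA·DA·CAD·BA·DA·BA·BDA·BA·CAD
    A ↦ BA
    B ↦ DA
    C ↦ BDA
    D ↦ CAD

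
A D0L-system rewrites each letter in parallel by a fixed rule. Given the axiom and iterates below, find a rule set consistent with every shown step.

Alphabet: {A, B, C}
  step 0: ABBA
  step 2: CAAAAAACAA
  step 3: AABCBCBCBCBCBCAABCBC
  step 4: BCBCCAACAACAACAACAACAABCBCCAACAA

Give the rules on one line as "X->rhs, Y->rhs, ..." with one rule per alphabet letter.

A->BC, B->C, C->AA

  step 3 ⇒ step 4: AABCBCBCBCBCBCAABCBC ⇒ BC·BC·C·AA·C·AA·C·AA·C·AA·C·AA·C·AA·BC·BC·C·AA·C·AA
    A ↦ BC
    B ↦ C
    C ↦ AA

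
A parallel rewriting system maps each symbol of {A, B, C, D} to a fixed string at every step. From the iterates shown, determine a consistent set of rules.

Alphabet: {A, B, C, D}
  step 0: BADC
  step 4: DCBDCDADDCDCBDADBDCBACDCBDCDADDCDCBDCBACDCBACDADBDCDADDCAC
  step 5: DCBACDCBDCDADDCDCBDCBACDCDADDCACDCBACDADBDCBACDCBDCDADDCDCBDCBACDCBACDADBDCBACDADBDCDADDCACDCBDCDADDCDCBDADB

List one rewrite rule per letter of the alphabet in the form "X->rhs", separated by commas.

  step 4 ⇒ step 5: DCBDCDADDCDCBDADBDCBACDCBDCDADDCDCBDCBACDCBACDADBDCDADDCAC ⇒ DC·B·AC·DC·B·DC·DAD·DC·DC·B·DC·B·AC·DC·DAD·DC·AC·DC·B·AC·DAD·B·DC·B·AC·DC·B·DC·DAD·DC·DC·B·DC·B·AC·DC·B·AC·DAD·B·DC·B·AC·DAD·B·DC·DAD·DC·AC·DC·B·DC·DAD·DC·DC·B·DAD·B
    A ↦ DAD
    B ↦ AC
    C ↦ B
    D ↦ DC

A->DAD, B->AC, C->B, D->DC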